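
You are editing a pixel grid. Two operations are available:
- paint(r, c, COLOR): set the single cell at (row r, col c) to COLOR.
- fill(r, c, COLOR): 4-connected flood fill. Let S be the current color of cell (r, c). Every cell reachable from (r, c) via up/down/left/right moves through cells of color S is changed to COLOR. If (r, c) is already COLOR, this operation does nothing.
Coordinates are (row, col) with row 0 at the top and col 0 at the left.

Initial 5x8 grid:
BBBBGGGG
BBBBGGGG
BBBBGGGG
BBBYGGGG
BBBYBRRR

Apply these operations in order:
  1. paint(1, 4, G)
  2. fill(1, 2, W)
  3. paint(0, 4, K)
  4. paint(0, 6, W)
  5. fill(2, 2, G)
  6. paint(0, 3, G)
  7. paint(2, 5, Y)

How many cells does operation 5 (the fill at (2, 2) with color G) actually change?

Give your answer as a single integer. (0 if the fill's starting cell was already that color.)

Answer: 18

Derivation:
After op 1 paint(1,4,G):
BBBBGGGG
BBBBGGGG
BBBBGGGG
BBBYGGGG
BBBYBRRR
After op 2 fill(1,2,W) [18 cells changed]:
WWWWGGGG
WWWWGGGG
WWWWGGGG
WWWYGGGG
WWWYBRRR
After op 3 paint(0,4,K):
WWWWKGGG
WWWWGGGG
WWWWGGGG
WWWYGGGG
WWWYBRRR
After op 4 paint(0,6,W):
WWWWKGWG
WWWWGGGG
WWWWGGGG
WWWYGGGG
WWWYBRRR
After op 5 fill(2,2,G) [18 cells changed]:
GGGGKGWG
GGGGGGGG
GGGGGGGG
GGGYGGGG
GGGYBRRR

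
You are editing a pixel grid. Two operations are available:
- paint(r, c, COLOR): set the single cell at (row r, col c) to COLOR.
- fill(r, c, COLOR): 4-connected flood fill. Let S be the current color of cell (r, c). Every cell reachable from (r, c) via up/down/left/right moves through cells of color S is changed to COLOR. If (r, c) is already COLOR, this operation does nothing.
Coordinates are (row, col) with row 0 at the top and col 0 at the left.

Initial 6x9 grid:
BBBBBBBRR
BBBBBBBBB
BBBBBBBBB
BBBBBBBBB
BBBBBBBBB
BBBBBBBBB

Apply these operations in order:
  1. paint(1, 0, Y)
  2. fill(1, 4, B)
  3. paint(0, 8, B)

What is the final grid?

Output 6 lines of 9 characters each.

Answer: BBBBBBBRB
YBBBBBBBB
BBBBBBBBB
BBBBBBBBB
BBBBBBBBB
BBBBBBBBB

Derivation:
After op 1 paint(1,0,Y):
BBBBBBBRR
YBBBBBBBB
BBBBBBBBB
BBBBBBBBB
BBBBBBBBB
BBBBBBBBB
After op 2 fill(1,4,B) [0 cells changed]:
BBBBBBBRR
YBBBBBBBB
BBBBBBBBB
BBBBBBBBB
BBBBBBBBB
BBBBBBBBB
After op 3 paint(0,8,B):
BBBBBBBRB
YBBBBBBBB
BBBBBBBBB
BBBBBBBBB
BBBBBBBBB
BBBBBBBBB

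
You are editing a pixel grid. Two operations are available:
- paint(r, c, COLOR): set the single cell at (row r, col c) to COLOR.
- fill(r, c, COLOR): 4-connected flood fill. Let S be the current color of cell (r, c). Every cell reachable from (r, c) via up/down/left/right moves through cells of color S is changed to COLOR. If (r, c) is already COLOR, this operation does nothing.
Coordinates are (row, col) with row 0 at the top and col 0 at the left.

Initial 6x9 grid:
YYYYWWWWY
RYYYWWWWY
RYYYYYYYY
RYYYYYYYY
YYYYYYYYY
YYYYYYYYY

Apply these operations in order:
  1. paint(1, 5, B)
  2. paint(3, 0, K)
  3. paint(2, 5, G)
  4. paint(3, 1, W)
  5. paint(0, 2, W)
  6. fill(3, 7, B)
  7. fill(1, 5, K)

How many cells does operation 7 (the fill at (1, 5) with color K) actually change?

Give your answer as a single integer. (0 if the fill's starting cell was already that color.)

Answer: 1

Derivation:
After op 1 paint(1,5,B):
YYYYWWWWY
RYYYWBWWY
RYYYYYYYY
RYYYYYYYY
YYYYYYYYY
YYYYYYYYY
After op 2 paint(3,0,K):
YYYYWWWWY
RYYYWBWWY
RYYYYYYYY
KYYYYYYYY
YYYYYYYYY
YYYYYYYYY
After op 3 paint(2,5,G):
YYYYWWWWY
RYYYWBWWY
RYYYYGYYY
KYYYYYYYY
YYYYYYYYY
YYYYYYYYY
After op 4 paint(3,1,W):
YYYYWWWWY
RYYYWBWWY
RYYYYGYYY
KWYYYYYYY
YYYYYYYYY
YYYYYYYYY
After op 5 paint(0,2,W):
YYWYWWWWY
RYYYWBWWY
RYYYYGYYY
KWYYYYYYY
YYYYYYYYY
YYYYYYYYY
After op 6 fill(3,7,B) [40 cells changed]:
BBWBWWWWB
RBBBWBWWB
RBBBBGBBB
KWBBBBBBB
BBBBBBBBB
BBBBBBBBB
After op 7 fill(1,5,K) [1 cells changed]:
BBWBWWWWB
RBBBWKWWB
RBBBBGBBB
KWBBBBBBB
BBBBBBBBB
BBBBBBBBB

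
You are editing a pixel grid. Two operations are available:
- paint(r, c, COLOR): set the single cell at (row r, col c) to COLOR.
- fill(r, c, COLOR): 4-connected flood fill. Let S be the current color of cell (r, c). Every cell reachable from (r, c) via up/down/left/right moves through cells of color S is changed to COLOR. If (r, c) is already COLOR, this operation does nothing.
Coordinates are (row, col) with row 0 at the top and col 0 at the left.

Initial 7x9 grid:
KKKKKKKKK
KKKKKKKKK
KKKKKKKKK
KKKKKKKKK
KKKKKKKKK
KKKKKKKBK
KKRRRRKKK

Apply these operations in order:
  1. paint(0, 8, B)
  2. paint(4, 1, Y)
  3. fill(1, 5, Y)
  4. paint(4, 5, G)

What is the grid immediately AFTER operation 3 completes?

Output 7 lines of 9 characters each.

Answer: YYYYYYYYB
YYYYYYYYY
YYYYYYYYY
YYYYYYYYY
YYYYYYYYY
YYYYYYYBY
YYRRRRYYY

Derivation:
After op 1 paint(0,8,B):
KKKKKKKKB
KKKKKKKKK
KKKKKKKKK
KKKKKKKKK
KKKKKKKKK
KKKKKKKBK
KKRRRRKKK
After op 2 paint(4,1,Y):
KKKKKKKKB
KKKKKKKKK
KKKKKKKKK
KKKKKKKKK
KYKKKKKKK
KKKKKKKBK
KKRRRRKKK
After op 3 fill(1,5,Y) [56 cells changed]:
YYYYYYYYB
YYYYYYYYY
YYYYYYYYY
YYYYYYYYY
YYYYYYYYY
YYYYYYYBY
YYRRRRYYY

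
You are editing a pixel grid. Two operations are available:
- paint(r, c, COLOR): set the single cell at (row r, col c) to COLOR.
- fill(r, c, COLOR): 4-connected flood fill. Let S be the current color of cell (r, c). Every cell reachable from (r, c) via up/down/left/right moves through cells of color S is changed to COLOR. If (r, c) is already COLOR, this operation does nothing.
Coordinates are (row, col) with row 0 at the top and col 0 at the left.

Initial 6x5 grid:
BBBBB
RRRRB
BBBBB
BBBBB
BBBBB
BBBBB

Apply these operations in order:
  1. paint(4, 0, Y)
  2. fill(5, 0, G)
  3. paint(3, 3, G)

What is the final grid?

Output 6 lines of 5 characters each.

Answer: GGGGG
RRRRG
GGGGG
GGGGG
YGGGG
GGGGG

Derivation:
After op 1 paint(4,0,Y):
BBBBB
RRRRB
BBBBB
BBBBB
YBBBB
BBBBB
After op 2 fill(5,0,G) [25 cells changed]:
GGGGG
RRRRG
GGGGG
GGGGG
YGGGG
GGGGG
After op 3 paint(3,3,G):
GGGGG
RRRRG
GGGGG
GGGGG
YGGGG
GGGGG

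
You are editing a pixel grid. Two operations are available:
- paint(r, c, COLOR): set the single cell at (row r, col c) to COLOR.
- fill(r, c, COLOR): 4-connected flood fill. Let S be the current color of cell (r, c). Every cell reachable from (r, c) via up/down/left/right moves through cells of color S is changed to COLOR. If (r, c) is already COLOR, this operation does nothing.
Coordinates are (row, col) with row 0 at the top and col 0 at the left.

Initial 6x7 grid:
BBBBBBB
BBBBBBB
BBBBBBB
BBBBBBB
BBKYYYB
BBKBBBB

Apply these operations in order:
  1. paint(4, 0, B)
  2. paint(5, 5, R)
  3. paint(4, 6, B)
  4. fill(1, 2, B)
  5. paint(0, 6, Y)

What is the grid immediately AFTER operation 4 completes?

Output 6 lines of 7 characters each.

After op 1 paint(4,0,B):
BBBBBBB
BBBBBBB
BBBBBBB
BBBBBBB
BBKYYYB
BBKBBBB
After op 2 paint(5,5,R):
BBBBBBB
BBBBBBB
BBBBBBB
BBBBBBB
BBKYYYB
BBKBBRB
After op 3 paint(4,6,B):
BBBBBBB
BBBBBBB
BBBBBBB
BBBBBBB
BBKYYYB
BBKBBRB
After op 4 fill(1,2,B) [0 cells changed]:
BBBBBBB
BBBBBBB
BBBBBBB
BBBBBBB
BBKYYYB
BBKBBRB

Answer: BBBBBBB
BBBBBBB
BBBBBBB
BBBBBBB
BBKYYYB
BBKBBRB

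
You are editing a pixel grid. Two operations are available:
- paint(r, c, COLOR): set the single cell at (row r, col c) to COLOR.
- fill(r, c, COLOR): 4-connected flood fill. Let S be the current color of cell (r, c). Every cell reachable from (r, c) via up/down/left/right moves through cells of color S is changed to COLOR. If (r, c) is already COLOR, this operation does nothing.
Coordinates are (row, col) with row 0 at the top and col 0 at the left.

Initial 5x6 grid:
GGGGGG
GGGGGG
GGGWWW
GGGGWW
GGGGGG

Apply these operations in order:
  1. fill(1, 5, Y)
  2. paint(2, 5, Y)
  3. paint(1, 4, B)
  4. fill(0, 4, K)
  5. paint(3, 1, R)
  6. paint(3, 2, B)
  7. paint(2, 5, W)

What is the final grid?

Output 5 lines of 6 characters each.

Answer: KKKKKK
KKKKBK
KKKWWW
KRBKWW
KKKKKK

Derivation:
After op 1 fill(1,5,Y) [25 cells changed]:
YYYYYY
YYYYYY
YYYWWW
YYYYWW
YYYYYY
After op 2 paint(2,5,Y):
YYYYYY
YYYYYY
YYYWWY
YYYYWW
YYYYYY
After op 3 paint(1,4,B):
YYYYYY
YYYYBY
YYYWWY
YYYYWW
YYYYYY
After op 4 fill(0,4,K) [25 cells changed]:
KKKKKK
KKKKBK
KKKWWK
KKKKWW
KKKKKK
After op 5 paint(3,1,R):
KKKKKK
KKKKBK
KKKWWK
KRKKWW
KKKKKK
After op 6 paint(3,2,B):
KKKKKK
KKKKBK
KKKWWK
KRBKWW
KKKKKK
After op 7 paint(2,5,W):
KKKKKK
KKKKBK
KKKWWW
KRBKWW
KKKKKK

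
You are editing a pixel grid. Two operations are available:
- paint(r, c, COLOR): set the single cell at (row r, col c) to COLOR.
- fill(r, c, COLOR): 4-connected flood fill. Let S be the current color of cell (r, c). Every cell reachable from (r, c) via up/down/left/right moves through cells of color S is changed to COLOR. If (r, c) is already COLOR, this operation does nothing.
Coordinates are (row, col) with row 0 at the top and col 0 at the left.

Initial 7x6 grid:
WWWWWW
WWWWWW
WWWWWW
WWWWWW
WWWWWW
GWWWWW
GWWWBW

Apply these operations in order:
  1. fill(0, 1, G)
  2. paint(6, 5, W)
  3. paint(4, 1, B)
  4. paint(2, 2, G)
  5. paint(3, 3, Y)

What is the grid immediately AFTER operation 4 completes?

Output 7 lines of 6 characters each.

Answer: GGGGGG
GGGGGG
GGGGGG
GGGGGG
GBGGGG
GGGGGG
GGGGBW

Derivation:
After op 1 fill(0,1,G) [39 cells changed]:
GGGGGG
GGGGGG
GGGGGG
GGGGGG
GGGGGG
GGGGGG
GGGGBG
After op 2 paint(6,5,W):
GGGGGG
GGGGGG
GGGGGG
GGGGGG
GGGGGG
GGGGGG
GGGGBW
After op 3 paint(4,1,B):
GGGGGG
GGGGGG
GGGGGG
GGGGGG
GBGGGG
GGGGGG
GGGGBW
After op 4 paint(2,2,G):
GGGGGG
GGGGGG
GGGGGG
GGGGGG
GBGGGG
GGGGGG
GGGGBW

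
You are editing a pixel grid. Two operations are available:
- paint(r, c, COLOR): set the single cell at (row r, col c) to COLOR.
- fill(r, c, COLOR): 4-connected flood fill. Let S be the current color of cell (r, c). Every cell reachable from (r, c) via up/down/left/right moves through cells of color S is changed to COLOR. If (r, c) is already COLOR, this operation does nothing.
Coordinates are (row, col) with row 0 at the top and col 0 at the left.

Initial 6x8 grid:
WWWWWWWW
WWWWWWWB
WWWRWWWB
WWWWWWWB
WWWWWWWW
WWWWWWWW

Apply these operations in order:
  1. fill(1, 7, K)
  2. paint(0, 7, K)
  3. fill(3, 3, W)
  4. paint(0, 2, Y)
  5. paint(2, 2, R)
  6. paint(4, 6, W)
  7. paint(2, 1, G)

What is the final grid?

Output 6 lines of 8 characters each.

Answer: WWYWWWWK
WWWWWWWK
WGRRWWWK
WWWWWWWK
WWWWWWWW
WWWWWWWW

Derivation:
After op 1 fill(1,7,K) [3 cells changed]:
WWWWWWWW
WWWWWWWK
WWWRWWWK
WWWWWWWK
WWWWWWWW
WWWWWWWW
After op 2 paint(0,7,K):
WWWWWWWK
WWWWWWWK
WWWRWWWK
WWWWWWWK
WWWWWWWW
WWWWWWWW
After op 3 fill(3,3,W) [0 cells changed]:
WWWWWWWK
WWWWWWWK
WWWRWWWK
WWWWWWWK
WWWWWWWW
WWWWWWWW
After op 4 paint(0,2,Y):
WWYWWWWK
WWWWWWWK
WWWRWWWK
WWWWWWWK
WWWWWWWW
WWWWWWWW
After op 5 paint(2,2,R):
WWYWWWWK
WWWWWWWK
WWRRWWWK
WWWWWWWK
WWWWWWWW
WWWWWWWW
After op 6 paint(4,6,W):
WWYWWWWK
WWWWWWWK
WWRRWWWK
WWWWWWWK
WWWWWWWW
WWWWWWWW
After op 7 paint(2,1,G):
WWYWWWWK
WWWWWWWK
WGRRWWWK
WWWWWWWK
WWWWWWWW
WWWWWWWW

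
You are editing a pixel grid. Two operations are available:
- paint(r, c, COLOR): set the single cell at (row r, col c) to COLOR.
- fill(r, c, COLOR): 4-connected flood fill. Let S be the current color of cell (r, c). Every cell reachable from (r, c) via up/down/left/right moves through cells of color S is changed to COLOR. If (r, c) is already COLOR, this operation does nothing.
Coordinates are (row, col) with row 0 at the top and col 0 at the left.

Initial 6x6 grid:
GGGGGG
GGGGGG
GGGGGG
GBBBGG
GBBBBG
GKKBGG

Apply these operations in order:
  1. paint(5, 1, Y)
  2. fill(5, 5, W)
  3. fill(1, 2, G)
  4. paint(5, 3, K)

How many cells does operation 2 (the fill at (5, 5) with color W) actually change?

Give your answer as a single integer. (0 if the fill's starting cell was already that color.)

Answer: 26

Derivation:
After op 1 paint(5,1,Y):
GGGGGG
GGGGGG
GGGGGG
GBBBGG
GBBBBG
GYKBGG
After op 2 fill(5,5,W) [26 cells changed]:
WWWWWW
WWWWWW
WWWWWW
WBBBWW
WBBBBW
WYKBWW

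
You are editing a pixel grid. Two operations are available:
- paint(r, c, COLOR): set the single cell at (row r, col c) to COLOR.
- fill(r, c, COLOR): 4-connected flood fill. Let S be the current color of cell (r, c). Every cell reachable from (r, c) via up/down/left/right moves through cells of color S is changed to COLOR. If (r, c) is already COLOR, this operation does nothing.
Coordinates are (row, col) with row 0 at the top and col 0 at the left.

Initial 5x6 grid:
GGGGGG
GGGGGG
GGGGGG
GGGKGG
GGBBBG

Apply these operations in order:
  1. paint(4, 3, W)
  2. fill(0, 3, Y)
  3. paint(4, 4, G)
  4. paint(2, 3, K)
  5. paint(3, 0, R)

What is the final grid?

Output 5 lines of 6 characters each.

After op 1 paint(4,3,W):
GGGGGG
GGGGGG
GGGGGG
GGGKGG
GGBWBG
After op 2 fill(0,3,Y) [26 cells changed]:
YYYYYY
YYYYYY
YYYYYY
YYYKYY
YYBWBY
After op 3 paint(4,4,G):
YYYYYY
YYYYYY
YYYYYY
YYYKYY
YYBWGY
After op 4 paint(2,3,K):
YYYYYY
YYYYYY
YYYKYY
YYYKYY
YYBWGY
After op 5 paint(3,0,R):
YYYYYY
YYYYYY
YYYKYY
RYYKYY
YYBWGY

Answer: YYYYYY
YYYYYY
YYYKYY
RYYKYY
YYBWGY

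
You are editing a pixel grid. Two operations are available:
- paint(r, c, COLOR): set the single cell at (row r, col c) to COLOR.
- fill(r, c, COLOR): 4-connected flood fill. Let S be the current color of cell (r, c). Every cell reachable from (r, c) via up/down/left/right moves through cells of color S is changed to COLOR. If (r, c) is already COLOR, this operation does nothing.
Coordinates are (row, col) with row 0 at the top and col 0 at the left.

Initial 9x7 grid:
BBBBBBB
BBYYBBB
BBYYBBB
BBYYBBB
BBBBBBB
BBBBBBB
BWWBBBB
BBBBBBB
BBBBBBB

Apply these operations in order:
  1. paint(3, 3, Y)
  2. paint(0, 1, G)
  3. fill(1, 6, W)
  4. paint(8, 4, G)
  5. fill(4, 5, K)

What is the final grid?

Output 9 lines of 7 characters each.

Answer: KGKKKKK
KKYYKKK
KKYYKKK
KKYYKKK
KKKKKKK
KKKKKKK
KKKKKKK
KKKKKKK
KKKKGKK

Derivation:
After op 1 paint(3,3,Y):
BBBBBBB
BBYYBBB
BBYYBBB
BBYYBBB
BBBBBBB
BBBBBBB
BWWBBBB
BBBBBBB
BBBBBBB
After op 2 paint(0,1,G):
BGBBBBB
BBYYBBB
BBYYBBB
BBYYBBB
BBBBBBB
BBBBBBB
BWWBBBB
BBBBBBB
BBBBBBB
After op 3 fill(1,6,W) [54 cells changed]:
WGWWWWW
WWYYWWW
WWYYWWW
WWYYWWW
WWWWWWW
WWWWWWW
WWWWWWW
WWWWWWW
WWWWWWW
After op 4 paint(8,4,G):
WGWWWWW
WWYYWWW
WWYYWWW
WWYYWWW
WWWWWWW
WWWWWWW
WWWWWWW
WWWWWWW
WWWWGWW
After op 5 fill(4,5,K) [55 cells changed]:
KGKKKKK
KKYYKKK
KKYYKKK
KKYYKKK
KKKKKKK
KKKKKKK
KKKKKKK
KKKKKKK
KKKKGKK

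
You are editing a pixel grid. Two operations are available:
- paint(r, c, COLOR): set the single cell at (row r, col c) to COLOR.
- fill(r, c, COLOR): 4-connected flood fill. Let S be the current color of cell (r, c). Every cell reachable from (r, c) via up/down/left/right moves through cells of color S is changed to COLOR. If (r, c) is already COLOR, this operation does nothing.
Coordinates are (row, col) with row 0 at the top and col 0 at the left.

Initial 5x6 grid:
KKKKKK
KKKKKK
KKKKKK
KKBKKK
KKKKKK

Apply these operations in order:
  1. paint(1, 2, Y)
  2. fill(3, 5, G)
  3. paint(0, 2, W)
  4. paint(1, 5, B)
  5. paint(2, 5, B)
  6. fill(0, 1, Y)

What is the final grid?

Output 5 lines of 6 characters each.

Answer: YYWYYY
YYYYYB
YYYYYB
YYBYYY
YYYYYY

Derivation:
After op 1 paint(1,2,Y):
KKKKKK
KKYKKK
KKKKKK
KKBKKK
KKKKKK
After op 2 fill(3,5,G) [28 cells changed]:
GGGGGG
GGYGGG
GGGGGG
GGBGGG
GGGGGG
After op 3 paint(0,2,W):
GGWGGG
GGYGGG
GGGGGG
GGBGGG
GGGGGG
After op 4 paint(1,5,B):
GGWGGG
GGYGGB
GGGGGG
GGBGGG
GGGGGG
After op 5 paint(2,5,B):
GGWGGG
GGYGGB
GGGGGB
GGBGGG
GGGGGG
After op 6 fill(0,1,Y) [25 cells changed]:
YYWYYY
YYYYYB
YYYYYB
YYBYYY
YYYYYY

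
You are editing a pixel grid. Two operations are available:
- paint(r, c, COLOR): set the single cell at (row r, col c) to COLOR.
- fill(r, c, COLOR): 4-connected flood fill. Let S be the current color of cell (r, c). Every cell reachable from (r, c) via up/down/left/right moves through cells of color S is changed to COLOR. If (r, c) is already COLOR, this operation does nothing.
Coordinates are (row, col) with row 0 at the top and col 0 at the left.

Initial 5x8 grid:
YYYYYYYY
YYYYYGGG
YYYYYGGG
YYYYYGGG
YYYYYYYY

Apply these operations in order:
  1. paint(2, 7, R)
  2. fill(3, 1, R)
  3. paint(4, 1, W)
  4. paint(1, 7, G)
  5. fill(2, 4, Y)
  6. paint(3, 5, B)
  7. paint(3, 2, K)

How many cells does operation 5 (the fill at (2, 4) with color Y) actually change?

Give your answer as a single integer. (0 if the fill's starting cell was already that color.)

Answer: 30

Derivation:
After op 1 paint(2,7,R):
YYYYYYYY
YYYYYGGG
YYYYYGGR
YYYYYGGG
YYYYYYYY
After op 2 fill(3,1,R) [31 cells changed]:
RRRRRRRR
RRRRRGGG
RRRRRGGR
RRRRRGGG
RRRRRRRR
After op 3 paint(4,1,W):
RRRRRRRR
RRRRRGGG
RRRRRGGR
RRRRRGGG
RWRRRRRR
After op 4 paint(1,7,G):
RRRRRRRR
RRRRRGGG
RRRRRGGR
RRRRRGGG
RWRRRRRR
After op 5 fill(2,4,Y) [30 cells changed]:
YYYYYYYY
YYYYYGGG
YYYYYGGR
YYYYYGGG
YWYYYYYY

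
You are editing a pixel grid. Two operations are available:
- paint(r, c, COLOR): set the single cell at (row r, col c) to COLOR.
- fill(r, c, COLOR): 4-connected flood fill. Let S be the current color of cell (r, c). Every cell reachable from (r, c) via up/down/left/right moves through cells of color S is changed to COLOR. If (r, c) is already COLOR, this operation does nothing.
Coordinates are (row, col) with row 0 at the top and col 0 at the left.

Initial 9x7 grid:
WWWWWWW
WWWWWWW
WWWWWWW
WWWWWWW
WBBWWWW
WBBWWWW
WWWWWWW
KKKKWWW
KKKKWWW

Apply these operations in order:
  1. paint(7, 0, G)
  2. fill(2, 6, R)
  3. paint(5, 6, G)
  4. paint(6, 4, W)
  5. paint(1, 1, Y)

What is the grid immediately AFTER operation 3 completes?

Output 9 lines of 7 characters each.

Answer: RRRRRRR
RRRRRRR
RRRRRRR
RRRRRRR
RBBRRRR
RBBRRRG
RRRRRRR
GKKKRRR
KKKKRRR

Derivation:
After op 1 paint(7,0,G):
WWWWWWW
WWWWWWW
WWWWWWW
WWWWWWW
WBBWWWW
WBBWWWW
WWWWWWW
GKKKWWW
KKKKWWW
After op 2 fill(2,6,R) [51 cells changed]:
RRRRRRR
RRRRRRR
RRRRRRR
RRRRRRR
RBBRRRR
RBBRRRR
RRRRRRR
GKKKRRR
KKKKRRR
After op 3 paint(5,6,G):
RRRRRRR
RRRRRRR
RRRRRRR
RRRRRRR
RBBRRRR
RBBRRRG
RRRRRRR
GKKKRRR
KKKKRRR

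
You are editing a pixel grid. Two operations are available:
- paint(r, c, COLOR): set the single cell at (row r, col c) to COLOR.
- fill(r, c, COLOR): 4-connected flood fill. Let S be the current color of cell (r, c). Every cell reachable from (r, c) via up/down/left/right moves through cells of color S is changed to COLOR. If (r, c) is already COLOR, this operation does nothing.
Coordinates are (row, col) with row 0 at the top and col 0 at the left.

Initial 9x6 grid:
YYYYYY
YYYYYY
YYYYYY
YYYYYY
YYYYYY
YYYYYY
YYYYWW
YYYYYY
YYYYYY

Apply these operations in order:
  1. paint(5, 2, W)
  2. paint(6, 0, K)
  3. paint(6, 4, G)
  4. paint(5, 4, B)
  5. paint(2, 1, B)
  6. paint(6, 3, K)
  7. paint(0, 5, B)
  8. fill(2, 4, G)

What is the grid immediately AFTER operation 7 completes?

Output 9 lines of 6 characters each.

Answer: YYYYYB
YYYYYY
YBYYYY
YYYYYY
YYYYYY
YYWYBY
KYYKGW
YYYYYY
YYYYYY

Derivation:
After op 1 paint(5,2,W):
YYYYYY
YYYYYY
YYYYYY
YYYYYY
YYYYYY
YYWYYY
YYYYWW
YYYYYY
YYYYYY
After op 2 paint(6,0,K):
YYYYYY
YYYYYY
YYYYYY
YYYYYY
YYYYYY
YYWYYY
KYYYWW
YYYYYY
YYYYYY
After op 3 paint(6,4,G):
YYYYYY
YYYYYY
YYYYYY
YYYYYY
YYYYYY
YYWYYY
KYYYGW
YYYYYY
YYYYYY
After op 4 paint(5,4,B):
YYYYYY
YYYYYY
YYYYYY
YYYYYY
YYYYYY
YYWYBY
KYYYGW
YYYYYY
YYYYYY
After op 5 paint(2,1,B):
YYYYYY
YYYYYY
YBYYYY
YYYYYY
YYYYYY
YYWYBY
KYYYGW
YYYYYY
YYYYYY
After op 6 paint(6,3,K):
YYYYYY
YYYYYY
YBYYYY
YYYYYY
YYYYYY
YYWYBY
KYYKGW
YYYYYY
YYYYYY
After op 7 paint(0,5,B):
YYYYYB
YYYYYY
YBYYYY
YYYYYY
YYYYYY
YYWYBY
KYYKGW
YYYYYY
YYYYYY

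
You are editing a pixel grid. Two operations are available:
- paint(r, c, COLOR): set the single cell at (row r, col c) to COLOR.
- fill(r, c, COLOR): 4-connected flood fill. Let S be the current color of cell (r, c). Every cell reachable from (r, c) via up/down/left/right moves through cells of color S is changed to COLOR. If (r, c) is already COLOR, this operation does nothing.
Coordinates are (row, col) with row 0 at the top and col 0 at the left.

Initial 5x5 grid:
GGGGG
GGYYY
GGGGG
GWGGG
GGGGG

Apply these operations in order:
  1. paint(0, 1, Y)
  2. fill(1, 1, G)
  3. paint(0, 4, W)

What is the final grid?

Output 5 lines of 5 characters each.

Answer: GYGGW
GGYYY
GGGGG
GWGGG
GGGGG

Derivation:
After op 1 paint(0,1,Y):
GYGGG
GGYYY
GGGGG
GWGGG
GGGGG
After op 2 fill(1,1,G) [0 cells changed]:
GYGGG
GGYYY
GGGGG
GWGGG
GGGGG
After op 3 paint(0,4,W):
GYGGW
GGYYY
GGGGG
GWGGG
GGGGG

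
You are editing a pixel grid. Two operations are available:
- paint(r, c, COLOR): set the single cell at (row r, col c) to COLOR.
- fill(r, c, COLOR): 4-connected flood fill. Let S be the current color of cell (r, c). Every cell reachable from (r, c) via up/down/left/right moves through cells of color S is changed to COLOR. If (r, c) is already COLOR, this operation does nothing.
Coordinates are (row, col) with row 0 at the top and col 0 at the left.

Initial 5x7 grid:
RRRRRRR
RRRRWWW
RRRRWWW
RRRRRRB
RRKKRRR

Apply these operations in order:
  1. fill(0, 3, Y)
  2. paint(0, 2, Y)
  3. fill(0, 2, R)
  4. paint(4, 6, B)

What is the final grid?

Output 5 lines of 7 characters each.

Answer: RRRRRRR
RRRRWWW
RRRRWWW
RRRRRRB
RRKKRRB

Derivation:
After op 1 fill(0,3,Y) [26 cells changed]:
YYYYYYY
YYYYWWW
YYYYWWW
YYYYYYB
YYKKYYY
After op 2 paint(0,2,Y):
YYYYYYY
YYYYWWW
YYYYWWW
YYYYYYB
YYKKYYY
After op 3 fill(0,2,R) [26 cells changed]:
RRRRRRR
RRRRWWW
RRRRWWW
RRRRRRB
RRKKRRR
After op 4 paint(4,6,B):
RRRRRRR
RRRRWWW
RRRRWWW
RRRRRRB
RRKKRRB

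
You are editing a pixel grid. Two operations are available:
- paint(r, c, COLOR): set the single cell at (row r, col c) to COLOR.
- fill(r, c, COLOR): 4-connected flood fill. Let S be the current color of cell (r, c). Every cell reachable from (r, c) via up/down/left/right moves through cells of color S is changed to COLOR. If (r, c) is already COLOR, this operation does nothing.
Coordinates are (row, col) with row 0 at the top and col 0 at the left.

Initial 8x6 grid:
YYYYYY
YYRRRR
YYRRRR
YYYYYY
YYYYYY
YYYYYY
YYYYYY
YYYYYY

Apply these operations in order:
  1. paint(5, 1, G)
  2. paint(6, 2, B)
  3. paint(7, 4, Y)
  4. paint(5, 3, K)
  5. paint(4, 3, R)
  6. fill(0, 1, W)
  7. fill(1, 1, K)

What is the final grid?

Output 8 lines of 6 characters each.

After op 1 paint(5,1,G):
YYYYYY
YYRRRR
YYRRRR
YYYYYY
YYYYYY
YGYYYY
YYYYYY
YYYYYY
After op 2 paint(6,2,B):
YYYYYY
YYRRRR
YYRRRR
YYYYYY
YYYYYY
YGYYYY
YYBYYY
YYYYYY
After op 3 paint(7,4,Y):
YYYYYY
YYRRRR
YYRRRR
YYYYYY
YYYYYY
YGYYYY
YYBYYY
YYYYYY
After op 4 paint(5,3,K):
YYYYYY
YYRRRR
YYRRRR
YYYYYY
YYYYYY
YGYKYY
YYBYYY
YYYYYY
After op 5 paint(4,3,R):
YYYYYY
YYRRRR
YYRRRR
YYYYYY
YYYRYY
YGYKYY
YYBYYY
YYYYYY
After op 6 fill(0,1,W) [36 cells changed]:
WWWWWW
WWRRRR
WWRRRR
WWWWWW
WWWRWW
WGWKWW
WWBWWW
WWWWWW
After op 7 fill(1,1,K) [36 cells changed]:
KKKKKK
KKRRRR
KKRRRR
KKKKKK
KKKRKK
KGKKKK
KKBKKK
KKKKKK

Answer: KKKKKK
KKRRRR
KKRRRR
KKKKKK
KKKRKK
KGKKKK
KKBKKK
KKKKKK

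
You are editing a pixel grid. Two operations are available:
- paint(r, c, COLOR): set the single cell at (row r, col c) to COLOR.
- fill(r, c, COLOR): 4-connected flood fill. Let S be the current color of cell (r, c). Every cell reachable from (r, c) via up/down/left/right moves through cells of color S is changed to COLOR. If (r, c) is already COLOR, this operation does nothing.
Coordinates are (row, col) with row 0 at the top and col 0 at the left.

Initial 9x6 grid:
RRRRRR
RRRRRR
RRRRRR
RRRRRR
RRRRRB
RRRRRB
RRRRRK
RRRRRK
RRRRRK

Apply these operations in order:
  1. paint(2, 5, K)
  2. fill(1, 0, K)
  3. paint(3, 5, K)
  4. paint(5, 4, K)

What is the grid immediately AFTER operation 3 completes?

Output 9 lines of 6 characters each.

Answer: KKKKKK
KKKKKK
KKKKKK
KKKKKK
KKKKKB
KKKKKB
KKKKKK
KKKKKK
KKKKKK

Derivation:
After op 1 paint(2,5,K):
RRRRRR
RRRRRR
RRRRRK
RRRRRR
RRRRRB
RRRRRB
RRRRRK
RRRRRK
RRRRRK
After op 2 fill(1,0,K) [48 cells changed]:
KKKKKK
KKKKKK
KKKKKK
KKKKKK
KKKKKB
KKKKKB
KKKKKK
KKKKKK
KKKKKK
After op 3 paint(3,5,K):
KKKKKK
KKKKKK
KKKKKK
KKKKKK
KKKKKB
KKKKKB
KKKKKK
KKKKKK
KKKKKK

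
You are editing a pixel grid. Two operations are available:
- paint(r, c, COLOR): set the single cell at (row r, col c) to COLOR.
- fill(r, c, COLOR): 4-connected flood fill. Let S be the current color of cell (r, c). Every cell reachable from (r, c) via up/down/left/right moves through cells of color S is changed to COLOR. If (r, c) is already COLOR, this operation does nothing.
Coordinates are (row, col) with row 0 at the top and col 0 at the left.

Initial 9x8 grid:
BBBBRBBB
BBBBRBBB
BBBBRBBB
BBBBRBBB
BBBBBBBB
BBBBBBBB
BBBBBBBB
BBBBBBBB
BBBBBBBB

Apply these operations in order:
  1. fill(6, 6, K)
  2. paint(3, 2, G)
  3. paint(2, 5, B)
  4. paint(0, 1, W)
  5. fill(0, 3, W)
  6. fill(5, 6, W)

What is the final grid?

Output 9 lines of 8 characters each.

Answer: WWWWRWWW
WWWWRWWW
WWWWRBWW
WWGWRWWW
WWWWWWWW
WWWWWWWW
WWWWWWWW
WWWWWWWW
WWWWWWWW

Derivation:
After op 1 fill(6,6,K) [68 cells changed]:
KKKKRKKK
KKKKRKKK
KKKKRKKK
KKKKRKKK
KKKKKKKK
KKKKKKKK
KKKKKKKK
KKKKKKKK
KKKKKKKK
After op 2 paint(3,2,G):
KKKKRKKK
KKKKRKKK
KKKKRKKK
KKGKRKKK
KKKKKKKK
KKKKKKKK
KKKKKKKK
KKKKKKKK
KKKKKKKK
After op 3 paint(2,5,B):
KKKKRKKK
KKKKRKKK
KKKKRBKK
KKGKRKKK
KKKKKKKK
KKKKKKKK
KKKKKKKK
KKKKKKKK
KKKKKKKK
After op 4 paint(0,1,W):
KWKKRKKK
KKKKRKKK
KKKKRBKK
KKGKRKKK
KKKKKKKK
KKKKKKKK
KKKKKKKK
KKKKKKKK
KKKKKKKK
After op 5 fill(0,3,W) [65 cells changed]:
WWWWRWWW
WWWWRWWW
WWWWRBWW
WWGWRWWW
WWWWWWWW
WWWWWWWW
WWWWWWWW
WWWWWWWW
WWWWWWWW
After op 6 fill(5,6,W) [0 cells changed]:
WWWWRWWW
WWWWRWWW
WWWWRBWW
WWGWRWWW
WWWWWWWW
WWWWWWWW
WWWWWWWW
WWWWWWWW
WWWWWWWW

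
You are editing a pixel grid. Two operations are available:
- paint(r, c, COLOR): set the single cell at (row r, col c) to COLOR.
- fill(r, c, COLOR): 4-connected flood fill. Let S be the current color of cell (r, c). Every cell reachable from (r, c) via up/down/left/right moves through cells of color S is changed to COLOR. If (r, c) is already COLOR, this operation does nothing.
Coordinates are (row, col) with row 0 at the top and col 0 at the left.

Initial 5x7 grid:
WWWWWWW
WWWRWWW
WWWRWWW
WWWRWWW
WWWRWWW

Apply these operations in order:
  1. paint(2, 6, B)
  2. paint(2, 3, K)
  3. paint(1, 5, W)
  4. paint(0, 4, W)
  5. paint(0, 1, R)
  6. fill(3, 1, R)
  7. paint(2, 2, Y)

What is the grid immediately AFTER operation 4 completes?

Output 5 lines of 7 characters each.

After op 1 paint(2,6,B):
WWWWWWW
WWWRWWW
WWWRWWB
WWWRWWW
WWWRWWW
After op 2 paint(2,3,K):
WWWWWWW
WWWRWWW
WWWKWWB
WWWRWWW
WWWRWWW
After op 3 paint(1,5,W):
WWWWWWW
WWWRWWW
WWWKWWB
WWWRWWW
WWWRWWW
After op 4 paint(0,4,W):
WWWWWWW
WWWRWWW
WWWKWWB
WWWRWWW
WWWRWWW

Answer: WWWWWWW
WWWRWWW
WWWKWWB
WWWRWWW
WWWRWWW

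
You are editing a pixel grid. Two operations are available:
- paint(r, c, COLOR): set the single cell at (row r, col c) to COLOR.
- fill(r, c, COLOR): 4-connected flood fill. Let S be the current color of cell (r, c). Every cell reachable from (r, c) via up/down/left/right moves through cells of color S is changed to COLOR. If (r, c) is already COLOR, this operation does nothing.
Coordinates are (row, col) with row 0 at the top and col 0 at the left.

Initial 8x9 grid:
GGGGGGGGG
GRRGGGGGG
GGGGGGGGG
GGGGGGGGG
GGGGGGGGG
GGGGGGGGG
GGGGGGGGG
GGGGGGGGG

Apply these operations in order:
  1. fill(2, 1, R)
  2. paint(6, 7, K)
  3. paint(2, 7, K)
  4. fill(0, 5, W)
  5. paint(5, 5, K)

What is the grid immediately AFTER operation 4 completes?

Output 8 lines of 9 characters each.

Answer: WWWWWWWWW
WWWWWWWWW
WWWWWWWKW
WWWWWWWWW
WWWWWWWWW
WWWWWWWWW
WWWWWWWKW
WWWWWWWWW

Derivation:
After op 1 fill(2,1,R) [70 cells changed]:
RRRRRRRRR
RRRRRRRRR
RRRRRRRRR
RRRRRRRRR
RRRRRRRRR
RRRRRRRRR
RRRRRRRRR
RRRRRRRRR
After op 2 paint(6,7,K):
RRRRRRRRR
RRRRRRRRR
RRRRRRRRR
RRRRRRRRR
RRRRRRRRR
RRRRRRRRR
RRRRRRRKR
RRRRRRRRR
After op 3 paint(2,7,K):
RRRRRRRRR
RRRRRRRRR
RRRRRRRKR
RRRRRRRRR
RRRRRRRRR
RRRRRRRRR
RRRRRRRKR
RRRRRRRRR
After op 4 fill(0,5,W) [70 cells changed]:
WWWWWWWWW
WWWWWWWWW
WWWWWWWKW
WWWWWWWWW
WWWWWWWWW
WWWWWWWWW
WWWWWWWKW
WWWWWWWWW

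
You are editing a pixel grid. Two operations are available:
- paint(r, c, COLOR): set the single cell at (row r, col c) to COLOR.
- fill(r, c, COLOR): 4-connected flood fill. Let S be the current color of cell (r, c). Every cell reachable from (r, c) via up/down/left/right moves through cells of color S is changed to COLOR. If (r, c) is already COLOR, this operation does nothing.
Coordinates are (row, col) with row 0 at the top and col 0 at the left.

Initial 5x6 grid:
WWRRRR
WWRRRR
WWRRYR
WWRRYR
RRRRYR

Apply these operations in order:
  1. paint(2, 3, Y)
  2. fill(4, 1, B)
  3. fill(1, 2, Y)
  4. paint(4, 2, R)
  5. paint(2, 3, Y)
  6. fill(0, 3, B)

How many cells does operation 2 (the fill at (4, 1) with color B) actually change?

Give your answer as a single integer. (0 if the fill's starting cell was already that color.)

After op 1 paint(2,3,Y):
WWRRRR
WWRRRR
WWRYYR
WWRRYR
RRRRYR
After op 2 fill(4,1,B) [18 cells changed]:
WWBBBB
WWBBBB
WWBYYB
WWBBYB
BBBBYB

Answer: 18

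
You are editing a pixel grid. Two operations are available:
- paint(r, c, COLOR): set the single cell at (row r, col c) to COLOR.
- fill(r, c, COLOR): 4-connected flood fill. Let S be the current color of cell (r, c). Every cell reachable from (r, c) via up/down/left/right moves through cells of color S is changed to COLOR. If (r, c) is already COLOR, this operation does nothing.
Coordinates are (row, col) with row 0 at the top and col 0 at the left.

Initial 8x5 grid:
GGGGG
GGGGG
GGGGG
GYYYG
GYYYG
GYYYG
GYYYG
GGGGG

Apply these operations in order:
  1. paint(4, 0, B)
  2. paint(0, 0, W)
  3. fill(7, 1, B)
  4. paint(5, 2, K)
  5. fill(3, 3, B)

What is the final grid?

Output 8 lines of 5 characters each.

After op 1 paint(4,0,B):
GGGGG
GGGGG
GGGGG
GYYYG
BYYYG
GYYYG
GYYYG
GGGGG
After op 2 paint(0,0,W):
WGGGG
GGGGG
GGGGG
GYYYG
BYYYG
GYYYG
GYYYG
GGGGG
After op 3 fill(7,1,B) [26 cells changed]:
WBBBB
BBBBB
BBBBB
BYYYB
BYYYB
BYYYB
BYYYB
BBBBB
After op 4 paint(5,2,K):
WBBBB
BBBBB
BBBBB
BYYYB
BYYYB
BYKYB
BYYYB
BBBBB
After op 5 fill(3,3,B) [11 cells changed]:
WBBBB
BBBBB
BBBBB
BBBBB
BBBBB
BBKBB
BBBBB
BBBBB

Answer: WBBBB
BBBBB
BBBBB
BBBBB
BBBBB
BBKBB
BBBBB
BBBBB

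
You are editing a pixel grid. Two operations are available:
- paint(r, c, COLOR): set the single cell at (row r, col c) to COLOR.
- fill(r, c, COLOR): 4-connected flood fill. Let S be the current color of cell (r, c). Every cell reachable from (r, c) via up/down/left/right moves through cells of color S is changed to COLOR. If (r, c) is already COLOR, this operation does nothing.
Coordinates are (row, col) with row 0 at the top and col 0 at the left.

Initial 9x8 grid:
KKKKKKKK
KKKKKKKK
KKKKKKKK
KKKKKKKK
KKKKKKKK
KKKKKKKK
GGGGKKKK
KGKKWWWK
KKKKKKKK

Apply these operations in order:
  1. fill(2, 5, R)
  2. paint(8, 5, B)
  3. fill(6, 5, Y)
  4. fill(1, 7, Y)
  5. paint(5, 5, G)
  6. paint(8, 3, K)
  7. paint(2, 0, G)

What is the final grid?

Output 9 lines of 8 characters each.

Answer: YYYYYYYY
YYYYYYYY
GYYYYYYY
YYYYYYYY
YYYYYYYY
YYYYYGYY
GGGGYYYY
RGRRWWWY
RRRKRBYY

Derivation:
After op 1 fill(2,5,R) [64 cells changed]:
RRRRRRRR
RRRRRRRR
RRRRRRRR
RRRRRRRR
RRRRRRRR
RRRRRRRR
GGGGRRRR
RGRRWWWR
RRRRRRRR
After op 2 paint(8,5,B):
RRRRRRRR
RRRRRRRR
RRRRRRRR
RRRRRRRR
RRRRRRRR
RRRRRRRR
GGGGRRRR
RGRRWWWR
RRRRRBRR
After op 3 fill(6,5,Y) [55 cells changed]:
YYYYYYYY
YYYYYYYY
YYYYYYYY
YYYYYYYY
YYYYYYYY
YYYYYYYY
GGGGYYYY
RGRRWWWY
RRRRRBYY
After op 4 fill(1,7,Y) [0 cells changed]:
YYYYYYYY
YYYYYYYY
YYYYYYYY
YYYYYYYY
YYYYYYYY
YYYYYYYY
GGGGYYYY
RGRRWWWY
RRRRRBYY
After op 5 paint(5,5,G):
YYYYYYYY
YYYYYYYY
YYYYYYYY
YYYYYYYY
YYYYYYYY
YYYYYGYY
GGGGYYYY
RGRRWWWY
RRRRRBYY
After op 6 paint(8,3,K):
YYYYYYYY
YYYYYYYY
YYYYYYYY
YYYYYYYY
YYYYYYYY
YYYYYGYY
GGGGYYYY
RGRRWWWY
RRRKRBYY
After op 7 paint(2,0,G):
YYYYYYYY
YYYYYYYY
GYYYYYYY
YYYYYYYY
YYYYYYYY
YYYYYGYY
GGGGYYYY
RGRRWWWY
RRRKRBYY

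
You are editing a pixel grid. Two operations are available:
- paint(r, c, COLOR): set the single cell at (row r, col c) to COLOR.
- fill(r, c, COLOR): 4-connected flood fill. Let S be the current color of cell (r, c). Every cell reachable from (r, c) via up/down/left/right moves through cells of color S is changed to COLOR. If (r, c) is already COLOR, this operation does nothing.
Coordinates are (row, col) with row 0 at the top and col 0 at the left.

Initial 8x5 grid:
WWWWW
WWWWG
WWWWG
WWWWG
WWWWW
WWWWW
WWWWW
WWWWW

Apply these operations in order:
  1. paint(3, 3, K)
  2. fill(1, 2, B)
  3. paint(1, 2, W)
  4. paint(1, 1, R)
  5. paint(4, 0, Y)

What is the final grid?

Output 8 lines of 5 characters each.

After op 1 paint(3,3,K):
WWWWW
WWWWG
WWWWG
WWWKG
WWWWW
WWWWW
WWWWW
WWWWW
After op 2 fill(1,2,B) [36 cells changed]:
BBBBB
BBBBG
BBBBG
BBBKG
BBBBB
BBBBB
BBBBB
BBBBB
After op 3 paint(1,2,W):
BBBBB
BBWBG
BBBBG
BBBKG
BBBBB
BBBBB
BBBBB
BBBBB
After op 4 paint(1,1,R):
BBBBB
BRWBG
BBBBG
BBBKG
BBBBB
BBBBB
BBBBB
BBBBB
After op 5 paint(4,0,Y):
BBBBB
BRWBG
BBBBG
BBBKG
YBBBB
BBBBB
BBBBB
BBBBB

Answer: BBBBB
BRWBG
BBBBG
BBBKG
YBBBB
BBBBB
BBBBB
BBBBB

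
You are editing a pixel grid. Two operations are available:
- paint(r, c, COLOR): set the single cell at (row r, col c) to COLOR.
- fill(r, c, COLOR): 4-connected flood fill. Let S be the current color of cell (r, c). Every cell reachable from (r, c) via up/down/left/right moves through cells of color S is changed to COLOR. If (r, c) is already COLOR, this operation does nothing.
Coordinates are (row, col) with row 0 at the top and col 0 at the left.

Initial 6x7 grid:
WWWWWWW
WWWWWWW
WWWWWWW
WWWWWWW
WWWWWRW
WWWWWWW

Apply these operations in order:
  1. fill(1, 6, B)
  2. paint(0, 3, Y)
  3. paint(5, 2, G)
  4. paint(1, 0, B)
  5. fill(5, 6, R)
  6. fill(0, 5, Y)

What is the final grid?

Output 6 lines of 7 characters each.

After op 1 fill(1,6,B) [41 cells changed]:
BBBBBBB
BBBBBBB
BBBBBBB
BBBBBBB
BBBBBRB
BBBBBBB
After op 2 paint(0,3,Y):
BBBYBBB
BBBBBBB
BBBBBBB
BBBBBBB
BBBBBRB
BBBBBBB
After op 3 paint(5,2,G):
BBBYBBB
BBBBBBB
BBBBBBB
BBBBBBB
BBBBBRB
BBGBBBB
After op 4 paint(1,0,B):
BBBYBBB
BBBBBBB
BBBBBBB
BBBBBBB
BBBBBRB
BBGBBBB
After op 5 fill(5,6,R) [39 cells changed]:
RRRYRRR
RRRRRRR
RRRRRRR
RRRRRRR
RRRRRRR
RRGRRRR
After op 6 fill(0,5,Y) [40 cells changed]:
YYYYYYY
YYYYYYY
YYYYYYY
YYYYYYY
YYYYYYY
YYGYYYY

Answer: YYYYYYY
YYYYYYY
YYYYYYY
YYYYYYY
YYYYYYY
YYGYYYY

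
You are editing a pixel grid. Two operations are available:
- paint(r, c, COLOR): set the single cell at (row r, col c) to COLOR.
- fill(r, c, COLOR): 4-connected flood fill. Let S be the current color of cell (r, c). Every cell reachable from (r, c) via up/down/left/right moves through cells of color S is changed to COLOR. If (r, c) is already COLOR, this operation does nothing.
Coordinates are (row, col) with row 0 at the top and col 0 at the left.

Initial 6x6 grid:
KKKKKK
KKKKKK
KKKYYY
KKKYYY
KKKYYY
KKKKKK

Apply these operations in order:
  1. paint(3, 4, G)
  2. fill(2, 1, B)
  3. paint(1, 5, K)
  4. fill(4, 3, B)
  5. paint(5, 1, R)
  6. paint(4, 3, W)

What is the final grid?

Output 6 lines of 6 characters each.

Answer: BBBBBB
BBBBBK
BBBBBB
BBBBGB
BBBWBB
BRBBBB

Derivation:
After op 1 paint(3,4,G):
KKKKKK
KKKKKK
KKKYYY
KKKYGY
KKKYYY
KKKKKK
After op 2 fill(2,1,B) [27 cells changed]:
BBBBBB
BBBBBB
BBBYYY
BBBYGY
BBBYYY
BBBBBB
After op 3 paint(1,5,K):
BBBBBB
BBBBBK
BBBYYY
BBBYGY
BBBYYY
BBBBBB
After op 4 fill(4,3,B) [8 cells changed]:
BBBBBB
BBBBBK
BBBBBB
BBBBGB
BBBBBB
BBBBBB
After op 5 paint(5,1,R):
BBBBBB
BBBBBK
BBBBBB
BBBBGB
BBBBBB
BRBBBB
After op 6 paint(4,3,W):
BBBBBB
BBBBBK
BBBBBB
BBBBGB
BBBWBB
BRBBBB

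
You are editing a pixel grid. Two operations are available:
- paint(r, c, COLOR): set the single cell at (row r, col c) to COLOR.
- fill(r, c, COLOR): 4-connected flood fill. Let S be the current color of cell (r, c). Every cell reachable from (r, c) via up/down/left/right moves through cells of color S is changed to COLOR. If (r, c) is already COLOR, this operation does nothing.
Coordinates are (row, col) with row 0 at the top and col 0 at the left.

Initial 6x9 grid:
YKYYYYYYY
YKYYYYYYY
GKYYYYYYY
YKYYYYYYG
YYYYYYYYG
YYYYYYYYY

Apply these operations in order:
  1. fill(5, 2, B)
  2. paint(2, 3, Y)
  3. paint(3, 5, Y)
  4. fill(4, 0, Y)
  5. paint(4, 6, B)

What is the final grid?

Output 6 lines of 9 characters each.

Answer: YKYYYYYYY
YKYYYYYYY
GKYYYYYYY
YKYYYYYYG
YYYYYYBYG
YYYYYYYYY

Derivation:
After op 1 fill(5,2,B) [45 cells changed]:
YKBBBBBBB
YKBBBBBBB
GKBBBBBBB
BKBBBBBBG
BBBBBBBBG
BBBBBBBBB
After op 2 paint(2,3,Y):
YKBBBBBBB
YKBBBBBBB
GKBYBBBBB
BKBBBBBBG
BBBBBBBBG
BBBBBBBBB
After op 3 paint(3,5,Y):
YKBBBBBBB
YKBBBBBBB
GKBYBBBBB
BKBBBYBBG
BBBBBBBBG
BBBBBBBBB
After op 4 fill(4,0,Y) [43 cells changed]:
YKYYYYYYY
YKYYYYYYY
GKYYYYYYY
YKYYYYYYG
YYYYYYYYG
YYYYYYYYY
After op 5 paint(4,6,B):
YKYYYYYYY
YKYYYYYYY
GKYYYYYYY
YKYYYYYYG
YYYYYYBYG
YYYYYYYYY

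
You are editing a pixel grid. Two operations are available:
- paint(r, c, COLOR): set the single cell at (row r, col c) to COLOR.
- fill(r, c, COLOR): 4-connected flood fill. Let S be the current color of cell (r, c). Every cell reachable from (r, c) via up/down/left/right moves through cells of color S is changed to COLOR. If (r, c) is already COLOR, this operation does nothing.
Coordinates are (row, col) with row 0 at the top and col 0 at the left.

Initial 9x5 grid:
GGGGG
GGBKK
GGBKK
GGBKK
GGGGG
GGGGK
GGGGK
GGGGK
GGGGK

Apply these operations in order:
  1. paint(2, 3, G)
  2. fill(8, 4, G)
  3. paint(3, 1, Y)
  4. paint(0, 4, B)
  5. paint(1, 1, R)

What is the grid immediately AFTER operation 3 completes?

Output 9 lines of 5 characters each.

After op 1 paint(2,3,G):
GGGGG
GGBKK
GGBGK
GGBKK
GGGGG
GGGGK
GGGGK
GGGGK
GGGGK
After op 2 fill(8,4,G) [4 cells changed]:
GGGGG
GGBKK
GGBGK
GGBKK
GGGGG
GGGGG
GGGGG
GGGGG
GGGGG
After op 3 paint(3,1,Y):
GGGGG
GGBKK
GGBGK
GYBKK
GGGGG
GGGGG
GGGGG
GGGGG
GGGGG

Answer: GGGGG
GGBKK
GGBGK
GYBKK
GGGGG
GGGGG
GGGGG
GGGGG
GGGGG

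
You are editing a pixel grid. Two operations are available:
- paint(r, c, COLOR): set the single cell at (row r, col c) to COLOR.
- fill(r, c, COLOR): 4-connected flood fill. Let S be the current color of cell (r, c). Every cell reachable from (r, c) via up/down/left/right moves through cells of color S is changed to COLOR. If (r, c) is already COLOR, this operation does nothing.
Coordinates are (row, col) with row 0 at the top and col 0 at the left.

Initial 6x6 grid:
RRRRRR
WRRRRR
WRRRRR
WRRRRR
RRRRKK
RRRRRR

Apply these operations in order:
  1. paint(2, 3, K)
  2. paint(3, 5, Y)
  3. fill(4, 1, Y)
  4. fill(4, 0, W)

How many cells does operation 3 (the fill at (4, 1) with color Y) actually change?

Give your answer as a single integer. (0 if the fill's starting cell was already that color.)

Answer: 29

Derivation:
After op 1 paint(2,3,K):
RRRRRR
WRRRRR
WRRKRR
WRRRRR
RRRRKK
RRRRRR
After op 2 paint(3,5,Y):
RRRRRR
WRRRRR
WRRKRR
WRRRRY
RRRRKK
RRRRRR
After op 3 fill(4,1,Y) [29 cells changed]:
YYYYYY
WYYYYY
WYYKYY
WYYYYY
YYYYKK
YYYYYY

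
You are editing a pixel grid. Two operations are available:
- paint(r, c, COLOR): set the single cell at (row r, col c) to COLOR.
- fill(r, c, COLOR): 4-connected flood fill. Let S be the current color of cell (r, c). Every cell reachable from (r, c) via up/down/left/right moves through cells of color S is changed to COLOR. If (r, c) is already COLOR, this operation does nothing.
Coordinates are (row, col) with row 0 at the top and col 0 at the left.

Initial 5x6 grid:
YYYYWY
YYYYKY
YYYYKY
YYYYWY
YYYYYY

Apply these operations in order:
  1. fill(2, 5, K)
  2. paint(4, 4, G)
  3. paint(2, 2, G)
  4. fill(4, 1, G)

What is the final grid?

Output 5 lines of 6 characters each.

After op 1 fill(2,5,K) [26 cells changed]:
KKKKWK
KKKKKK
KKKKKK
KKKKWK
KKKKKK
After op 2 paint(4,4,G):
KKKKWK
KKKKKK
KKKKKK
KKKKWK
KKKKGK
After op 3 paint(2,2,G):
KKKKWK
KKKKKK
KKGKKK
KKKKWK
KKKKGK
After op 4 fill(4,1,G) [26 cells changed]:
GGGGWG
GGGGGG
GGGGGG
GGGGWG
GGGGGG

Answer: GGGGWG
GGGGGG
GGGGGG
GGGGWG
GGGGGG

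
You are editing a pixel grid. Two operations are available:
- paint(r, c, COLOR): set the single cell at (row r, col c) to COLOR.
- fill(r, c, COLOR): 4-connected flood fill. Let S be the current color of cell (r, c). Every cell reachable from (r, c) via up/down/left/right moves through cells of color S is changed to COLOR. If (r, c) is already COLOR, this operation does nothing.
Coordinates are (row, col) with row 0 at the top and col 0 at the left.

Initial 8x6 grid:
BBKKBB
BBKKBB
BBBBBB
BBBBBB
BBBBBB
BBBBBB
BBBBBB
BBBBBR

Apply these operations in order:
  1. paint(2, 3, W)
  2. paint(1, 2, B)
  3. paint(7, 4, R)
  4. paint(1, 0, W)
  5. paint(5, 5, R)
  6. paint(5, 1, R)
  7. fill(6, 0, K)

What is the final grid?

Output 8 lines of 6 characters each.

Answer: KKKKKK
WKKKKK
KKKWKK
KKKKKK
KKKKKK
KRKKKR
KKKKKK
KKKKRR

Derivation:
After op 1 paint(2,3,W):
BBKKBB
BBKKBB
BBBWBB
BBBBBB
BBBBBB
BBBBBB
BBBBBB
BBBBBR
After op 2 paint(1,2,B):
BBKKBB
BBBKBB
BBBWBB
BBBBBB
BBBBBB
BBBBBB
BBBBBB
BBBBBR
After op 3 paint(7,4,R):
BBKKBB
BBBKBB
BBBWBB
BBBBBB
BBBBBB
BBBBBB
BBBBBB
BBBBRR
After op 4 paint(1,0,W):
BBKKBB
WBBKBB
BBBWBB
BBBBBB
BBBBBB
BBBBBB
BBBBBB
BBBBRR
After op 5 paint(5,5,R):
BBKKBB
WBBKBB
BBBWBB
BBBBBB
BBBBBB
BBBBBR
BBBBBB
BBBBRR
After op 6 paint(5,1,R):
BBKKBB
WBBKBB
BBBWBB
BBBBBB
BBBBBB
BRBBBR
BBBBBB
BBBBRR
After op 7 fill(6,0,K) [39 cells changed]:
KKKKKK
WKKKKK
KKKWKK
KKKKKK
KKKKKK
KRKKKR
KKKKKK
KKKKRR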